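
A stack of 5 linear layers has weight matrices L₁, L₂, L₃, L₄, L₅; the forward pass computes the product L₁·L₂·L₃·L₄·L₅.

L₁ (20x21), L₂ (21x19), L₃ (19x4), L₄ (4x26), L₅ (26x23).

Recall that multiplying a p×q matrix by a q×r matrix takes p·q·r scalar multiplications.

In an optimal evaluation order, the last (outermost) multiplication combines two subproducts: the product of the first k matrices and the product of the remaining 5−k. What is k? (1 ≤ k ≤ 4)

3

Adjacent pairs: L₁L₂ = 20·21·19 = 7980; L₂L₃ = 21·19·4 = 1596; L₃L₄ = 19·4·26 = 1976; L₄L₅ = 4·26·23 = 2392.
Length 3: L₁..L₃: k=1: 0+1596+20·21·4=3276; k=2: 7980+0+20·19·4=9500 → min 3276 | L₂..L₄: k=2: 0+1976+21·19·26=12350; k=3: 1596+0+21·4·26=3780 → min 3780 | L₃..L₅: k=3: 0+2392+19·4·23=4140; k=4: 1976+0+19·26·23=13338 → min 4140.
Length 4: L₁..L₄: k=1: 0+3780+20·21·26=14700; k=2: 7980+1976+20·19·26=19836; k=3: 3276+0+20·4·26=5356 → min 5356 | L₂..L₅: k=2: 0+4140+21·19·23=13317; k=3: 1596+2392+21·4·23=5920; k=4: 3780+0+21·26·23=16338 → min 5920.
Top-level splits: k=1: (L₁..L₁)·(L₂..L₅) → 0+5920+20·21·23 = 15580; k=2: (L₁..L₂)·(L₃..L₅) → 7980+4140+20·19·23 = 20860; k=3: (L₁..L₃)·(L₄..L₅) → 3276+2392+20·4·23 = 7508; k=4: (L₁..L₄)·(L₅..L₅) → 5356+0+20·26·23 = 17316.
Best split is after L₃, i.e. k = 3.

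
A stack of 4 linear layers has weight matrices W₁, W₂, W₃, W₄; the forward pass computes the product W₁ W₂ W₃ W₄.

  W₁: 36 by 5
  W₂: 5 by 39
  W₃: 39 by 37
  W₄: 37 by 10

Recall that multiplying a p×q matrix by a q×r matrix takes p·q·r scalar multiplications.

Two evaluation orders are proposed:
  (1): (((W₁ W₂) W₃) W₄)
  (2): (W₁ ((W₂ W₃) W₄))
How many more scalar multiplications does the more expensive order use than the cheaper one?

Order (1) = (((W₁ W₂) W₃) W₄): (W₁ W₂): 36×5 by 5×39 → 36×39, cost 36·5·39 = 7020; ((W₁ W₂) W₃): 36×39 by 39×37 → 36×37, cost 36·39·37 = 51948; cumulative 58968; (((W₁ W₂) W₃) W₄): 36×37 by 37×10 → 36×10, cost 36·37·10 = 13320; cumulative 72288. Total 72288.
Order (2) = (W₁ ((W₂ W₃) W₄)): (W₂ W₃): 5×39 by 39×37 → 5×37, cost 5·39·37 = 7215; ((W₂ W₃) W₄): 5×37 by 37×10 → 5×10, cost 5·37·10 = 1850; cumulative 9065; (W₁ ((W₂ W₃) W₄)): 36×5 by 5×10 → 36×10, cost 36·5·10 = 1800; cumulative 10865. Total 10865.
Difference: |72288 − 10865| = 61423.

61423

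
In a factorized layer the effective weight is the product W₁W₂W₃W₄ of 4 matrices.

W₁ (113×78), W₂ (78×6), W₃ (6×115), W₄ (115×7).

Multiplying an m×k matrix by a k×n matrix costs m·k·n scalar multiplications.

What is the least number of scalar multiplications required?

62460

Adjacent pairs: W₁W₂ = 113·78·6 = 52884; W₂W₃ = 78·6·115 = 53820; W₃W₄ = 6·115·7 = 4830.
Length 3: W₁..W₃: k=1: 0+53820+113·78·115=1067430; k=2: 52884+0+113·6·115=130854 → min 130854 | W₂..W₄: k=2: 0+4830+78·6·7=8106; k=3: 53820+0+78·115·7=116610 → min 8106.
Length 4: W₁..W₄: k=1: 0+8106+113·78·7=69804; k=2: 52884+4830+113·6·7=62460; k=3: 130854+0+113·115·7=221819 → min 62460.
Optimal order: ((W₁W₂)(W₃W₄)) with cost 62460.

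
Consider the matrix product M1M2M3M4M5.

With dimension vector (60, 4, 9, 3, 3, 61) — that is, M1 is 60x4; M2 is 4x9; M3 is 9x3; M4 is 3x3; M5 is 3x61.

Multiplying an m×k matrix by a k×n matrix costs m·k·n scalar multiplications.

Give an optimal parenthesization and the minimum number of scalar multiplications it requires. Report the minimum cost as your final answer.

11844

Adjacent pairs: M1M2 = 60·4·9 = 2160; M2M3 = 4·9·3 = 108; M3M4 = 9·3·3 = 81; M4M5 = 3·3·61 = 549.
Length 3: M1..M3: k=1: 0+108+60·4·3=828; k=2: 2160+0+60·9·3=3780 → min 828 | M2..M4: k=2: 0+81+4·9·3=189; k=3: 108+0+4·3·3=144 → min 144 | M3..M5: k=3: 0+549+9·3·61=2196; k=4: 81+0+9·3·61=1728 → min 1728.
Length 4: M1..M4: k=1: 0+144+60·4·3=864; k=2: 2160+81+60·9·3=3861; k=3: 828+0+60·3·3=1368 → min 864 | M2..M5: k=2: 0+1728+4·9·61=3924; k=3: 108+549+4·3·61=1389; k=4: 144+0+4·3·61=876 → min 876.
Length 5: M1..M5: k=1: 0+876+60·4·61=15516; k=2: 2160+1728+60·9·61=36828; k=3: 828+549+60·3·61=12357; k=4: 864+0+60·3·61=11844 → min 11844.
Optimal parenthesization: ((M1((M2M3)M4))M5) with cost 11844.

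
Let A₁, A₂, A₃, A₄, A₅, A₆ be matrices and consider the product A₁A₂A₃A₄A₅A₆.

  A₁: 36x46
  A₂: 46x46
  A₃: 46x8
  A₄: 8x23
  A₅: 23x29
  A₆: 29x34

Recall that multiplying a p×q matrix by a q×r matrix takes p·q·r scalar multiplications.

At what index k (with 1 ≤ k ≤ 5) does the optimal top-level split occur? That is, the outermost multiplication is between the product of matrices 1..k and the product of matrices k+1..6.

Adjacent pairs: A₁A₂ = 36·46·46 = 76176; A₂A₃ = 46·46·8 = 16928; A₃A₄ = 46·8·23 = 8464; A₄A₅ = 8·23·29 = 5336; A₅A₆ = 23·29·34 = 22678.
Length 3: A₁..A₃: k=1: 0+16928+36·46·8=30176; k=2: 76176+0+36·46·8=89424 → min 30176 | A₂..A₄: k=2: 0+8464+46·46·23=57132; k=3: 16928+0+46·8·23=25392 → min 25392 | A₃..A₅: k=3: 0+5336+46·8·29=16008; k=4: 8464+0+46·23·29=39146 → min 16008 | A₄..A₆: k=4: 0+22678+8·23·34=28934; k=5: 5336+0+8·29·34=13224 → min 13224.
Length 4: A₁..A₄: k=1: 0+25392+36·46·23=63480; k=2: 76176+8464+36·46·23=122728; k=3: 30176+0+36·8·23=36800 → min 36800 | A₂..A₅: k=2: 0+16008+46·46·29=77372; k=3: 16928+5336+46·8·29=32936; k=4: 25392+0+46·23·29=56074 → min 32936 | A₃..A₆: k=3: 0+13224+46·8·34=25736; k=4: 8464+22678+46·23·34=67114; k=5: 16008+0+46·29·34=61364 → min 25736.
Length 5: A₁..A₅: k=1: 0+32936+36·46·29=80960; k=2: 76176+16008+36·46·29=140208; k=3: 30176+5336+36·8·29=43864; k=4: 36800+0+36·23·29=60812 → min 43864 | A₂..A₆: k=2: 0+25736+46·46·34=97680; k=3: 16928+13224+46·8·34=42664; k=4: 25392+22678+46·23·34=84042; k=5: 32936+0+46·29·34=78292 → min 42664.
Top-level splits: k=1: (A₁..A₁)·(A₂..A₆) → 0+42664+36·46·34 = 98968; k=2: (A₁..A₂)·(A₃..A₆) → 76176+25736+36·46·34 = 158216; k=3: (A₁..A₃)·(A₄..A₆) → 30176+13224+36·8·34 = 53192; k=4: (A₁..A₄)·(A₅..A₆) → 36800+22678+36·23·34 = 87630; k=5: (A₁..A₅)·(A₆..A₆) → 43864+0+36·29·34 = 79360.
Best split is after A₃, i.e. k = 3.

3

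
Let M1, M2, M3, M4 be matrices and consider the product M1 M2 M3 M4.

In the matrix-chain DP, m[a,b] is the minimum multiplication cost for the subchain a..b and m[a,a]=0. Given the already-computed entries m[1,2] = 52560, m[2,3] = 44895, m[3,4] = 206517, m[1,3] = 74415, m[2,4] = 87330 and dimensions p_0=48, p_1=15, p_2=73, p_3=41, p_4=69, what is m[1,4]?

m[1,4] = min over k∈[1,3] of m[1,k]+m[k+1,4]+p_{0}·p_k·p_{4}.
k=1: 0 + 87330 + 48·15·69 = 137010; k=2: 52560 + 206517 + 48·73·69 = 500853; k=3: 74415 + 0 + 48·41·69 = 210207.
Minimum: 137010 at k=1.

137010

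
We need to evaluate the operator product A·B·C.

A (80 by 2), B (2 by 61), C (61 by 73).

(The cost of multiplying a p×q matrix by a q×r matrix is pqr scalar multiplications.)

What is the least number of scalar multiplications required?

20586

Order (A·(B·C)): (B·C): 2×61 by 61×73 → 2×73, cost 2·61·73 = 8906; (A·(B·C)): 80×2 by 2×73 → 80×73, cost 80·2·73 = 11680; cumulative 20586. Total 20586.
Order ((A·B)·C): (A·B): 80×2 by 2×61 → 80×61, cost 80·2·61 = 9760; ((A·B)·C): 80×61 by 61×73 → 80×73, cost 80·61·73 = 356240; cumulative 366000. Total 366000.
Minimum: 20586.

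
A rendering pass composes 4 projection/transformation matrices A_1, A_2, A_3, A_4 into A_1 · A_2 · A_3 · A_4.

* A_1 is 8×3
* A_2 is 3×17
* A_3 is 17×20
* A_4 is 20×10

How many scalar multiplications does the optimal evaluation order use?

Adjacent pairs: A_1A_2 = 8·3·17 = 408; A_2A_3 = 3·17·20 = 1020; A_3A_4 = 17·20·10 = 3400.
Length 3: A_1..A_3: k=1: 0+1020+8·3·20=1500; k=2: 408+0+8·17·20=3128 → min 1500 | A_2..A_4: k=2: 0+3400+3·17·10=3910; k=3: 1020+0+3·20·10=1620 → min 1620.
Length 4: A_1..A_4: k=1: 0+1620+8·3·10=1860; k=2: 408+3400+8·17·10=5168; k=3: 1500+0+8·20·10=3100 → min 1860.
Optimal order: (A_1 · ((A_2 · A_3) · A_4)) with cost 1860.

1860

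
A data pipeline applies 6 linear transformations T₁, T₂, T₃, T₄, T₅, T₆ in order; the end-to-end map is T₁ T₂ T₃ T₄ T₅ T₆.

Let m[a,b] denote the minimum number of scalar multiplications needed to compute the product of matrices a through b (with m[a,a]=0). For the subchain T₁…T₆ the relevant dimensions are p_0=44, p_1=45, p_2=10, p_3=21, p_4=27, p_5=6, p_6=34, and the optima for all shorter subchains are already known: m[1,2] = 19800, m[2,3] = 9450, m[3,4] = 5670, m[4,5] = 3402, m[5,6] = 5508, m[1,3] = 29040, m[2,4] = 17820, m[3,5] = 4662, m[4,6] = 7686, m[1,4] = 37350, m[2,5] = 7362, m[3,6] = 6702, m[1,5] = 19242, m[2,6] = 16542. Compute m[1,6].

m[1,6] = min over k∈[1,5] of m[1,k]+m[k+1,6]+p_{0}·p_k·p_{6}.
k=1: 0 + 16542 + 44·45·34 = 83862; k=2: 19800 + 6702 + 44·10·34 = 41462; k=3: 29040 + 7686 + 44·21·34 = 68142; k=4: 37350 + 5508 + 44·27·34 = 83250; k=5: 19242 + 0 + 44·6·34 = 28218.
Minimum: 28218 at k=5.

28218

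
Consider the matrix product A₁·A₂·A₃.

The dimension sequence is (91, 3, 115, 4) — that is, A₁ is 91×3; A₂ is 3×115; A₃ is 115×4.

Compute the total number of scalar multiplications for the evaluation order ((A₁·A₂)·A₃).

(A₁·A₂): 91×3 by 3×115 → 91×115, cost 91·3·115 = 31395
((A₁·A₂)·A₃): 91×115 by 115×4 → 91×4, cost 91·115·4 = 41860; cumulative 73255
Total: 73255 scalar multiplications.

73255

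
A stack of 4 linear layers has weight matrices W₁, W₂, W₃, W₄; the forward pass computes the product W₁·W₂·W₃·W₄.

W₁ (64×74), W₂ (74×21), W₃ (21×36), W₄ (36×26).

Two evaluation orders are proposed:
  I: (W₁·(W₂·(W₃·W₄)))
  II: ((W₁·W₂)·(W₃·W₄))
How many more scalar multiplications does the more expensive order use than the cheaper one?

Order I = (W₁·(W₂·(W₃·W₄))): (W₃·W₄): 21×36 by 36×26 → 21×26, cost 21·36·26 = 19656; (W₂·(W₃·W₄)): 74×21 by 21×26 → 74×26, cost 74·21·26 = 40404; cumulative 60060; (W₁·(W₂·(W₃·W₄))): 64×74 by 74×26 → 64×26, cost 64·74·26 = 123136; cumulative 183196. Total 183196.
Order II = ((W₁·W₂)·(W₃·W₄)): (W₁·W₂): 64×74 by 74×21 → 64×21, cost 64·74·21 = 99456; (W₃·W₄): 21×36 by 36×26 → 21×26, cost 21·36·26 = 19656; ((W₁·W₂)·(W₃·W₄)): 64×21 by 21×26 → 64×26, cost 64·21·26 = 34944; cumulative 154056. Total 154056.
Difference: |183196 − 154056| = 29140.

29140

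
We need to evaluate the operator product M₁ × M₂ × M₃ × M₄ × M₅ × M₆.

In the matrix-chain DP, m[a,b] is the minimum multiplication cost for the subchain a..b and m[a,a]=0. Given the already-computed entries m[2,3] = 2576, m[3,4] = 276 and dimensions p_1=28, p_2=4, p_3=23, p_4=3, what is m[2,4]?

612

m[2,4] = min over k∈[2,3] of m[2,k]+m[k+1,4]+p_{1}·p_k·p_{4}.
k=2: 0 + 276 + 28·4·3 = 612; k=3: 2576 + 0 + 28·23·3 = 4508.
Minimum: 612 at k=2.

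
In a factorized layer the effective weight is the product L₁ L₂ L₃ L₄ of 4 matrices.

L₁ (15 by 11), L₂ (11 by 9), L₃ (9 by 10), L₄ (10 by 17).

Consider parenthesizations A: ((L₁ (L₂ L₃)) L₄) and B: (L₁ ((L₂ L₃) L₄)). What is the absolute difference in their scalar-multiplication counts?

Order A = ((L₁ (L₂ L₃)) L₄): (L₂ L₃): 11×9 by 9×10 → 11×10, cost 11·9·10 = 990; (L₁ (L₂ L₃)): 15×11 by 11×10 → 15×10, cost 15·11·10 = 1650; cumulative 2640; ((L₁ (L₂ L₃)) L₄): 15×10 by 10×17 → 15×17, cost 15·10·17 = 2550; cumulative 5190. Total 5190.
Order B = (L₁ ((L₂ L₃) L₄)): (L₂ L₃): 11×9 by 9×10 → 11×10, cost 11·9·10 = 990; ((L₂ L₃) L₄): 11×10 by 10×17 → 11×17, cost 11·10·17 = 1870; cumulative 2860; (L₁ ((L₂ L₃) L₄)): 15×11 by 11×17 → 15×17, cost 15·11·17 = 2805; cumulative 5665. Total 5665.
Difference: |5190 − 5665| = 475.

475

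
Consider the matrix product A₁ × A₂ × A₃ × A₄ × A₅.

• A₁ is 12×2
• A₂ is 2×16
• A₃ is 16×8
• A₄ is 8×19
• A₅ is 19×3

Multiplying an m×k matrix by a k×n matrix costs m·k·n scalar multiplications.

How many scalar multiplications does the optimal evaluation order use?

Adjacent pairs: A₁A₂ = 12·2·16 = 384; A₂A₃ = 2·16·8 = 256; A₃A₄ = 16·8·19 = 2432; A₄A₅ = 8·19·3 = 456.
Length 3: A₁..A₃: k=1: 0+256+12·2·8=448; k=2: 384+0+12·16·8=1920 → min 448 | A₂..A₄: k=2: 0+2432+2·16·19=3040; k=3: 256+0+2·8·19=560 → min 560 | A₃..A₅: k=3: 0+456+16·8·3=840; k=4: 2432+0+16·19·3=3344 → min 840.
Length 4: A₁..A₄: k=1: 0+560+12·2·19=1016; k=2: 384+2432+12·16·19=6464; k=3: 448+0+12·8·19=2272 → min 1016 | A₂..A₅: k=2: 0+840+2·16·3=936; k=3: 256+456+2·8·3=760; k=4: 560+0+2·19·3=674 → min 674.
Length 5: A₁..A₅: k=1: 0+674+12·2·3=746; k=2: 384+840+12·16·3=1800; k=3: 448+456+12·8·3=1192; k=4: 1016+0+12·19·3=1700 → min 746.
Optimal order: (A₁ × (((A₂ × A₃) × A₄) × A₅)) with cost 746.

746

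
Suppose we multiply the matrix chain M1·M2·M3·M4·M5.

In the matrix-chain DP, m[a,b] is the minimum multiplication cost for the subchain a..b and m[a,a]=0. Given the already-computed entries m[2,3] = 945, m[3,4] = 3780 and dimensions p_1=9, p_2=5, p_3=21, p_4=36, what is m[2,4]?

5400

m[2,4] = min over k∈[2,3] of m[2,k]+m[k+1,4]+p_{1}·p_k·p_{4}.
k=2: 0 + 3780 + 9·5·36 = 5400; k=3: 945 + 0 + 9·21·36 = 7749.
Minimum: 5400 at k=2.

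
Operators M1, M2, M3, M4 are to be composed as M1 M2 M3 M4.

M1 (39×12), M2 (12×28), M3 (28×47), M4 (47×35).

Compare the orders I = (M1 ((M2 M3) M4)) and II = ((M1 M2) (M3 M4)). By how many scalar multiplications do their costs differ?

Order I = (M1 ((M2 M3) M4)): (M2 M3): 12×28 by 28×47 → 12×47, cost 12·28·47 = 15792; ((M2 M3) M4): 12×47 by 47×35 → 12×35, cost 12·47·35 = 19740; cumulative 35532; (M1 ((M2 M3) M4)): 39×12 by 12×35 → 39×35, cost 39·12·35 = 16380; cumulative 51912. Total 51912.
Order II = ((M1 M2) (M3 M4)): (M1 M2): 39×12 by 12×28 → 39×28, cost 39·12·28 = 13104; (M3 M4): 28×47 by 47×35 → 28×35, cost 28·47·35 = 46060; ((M1 M2) (M3 M4)): 39×28 by 28×35 → 39×35, cost 39·28·35 = 38220; cumulative 97384. Total 97384.
Difference: |51912 − 97384| = 45472.

45472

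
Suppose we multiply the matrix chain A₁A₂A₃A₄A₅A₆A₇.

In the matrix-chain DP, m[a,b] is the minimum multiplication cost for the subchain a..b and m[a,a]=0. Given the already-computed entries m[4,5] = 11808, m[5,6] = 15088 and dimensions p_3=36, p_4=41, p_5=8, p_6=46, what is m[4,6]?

m[4,6] = min over k∈[4,5] of m[4,k]+m[k+1,6]+p_{3}·p_k·p_{6}.
k=4: 0 + 15088 + 36·41·46 = 82984; k=5: 11808 + 0 + 36·8·46 = 25056.
Minimum: 25056 at k=5.

25056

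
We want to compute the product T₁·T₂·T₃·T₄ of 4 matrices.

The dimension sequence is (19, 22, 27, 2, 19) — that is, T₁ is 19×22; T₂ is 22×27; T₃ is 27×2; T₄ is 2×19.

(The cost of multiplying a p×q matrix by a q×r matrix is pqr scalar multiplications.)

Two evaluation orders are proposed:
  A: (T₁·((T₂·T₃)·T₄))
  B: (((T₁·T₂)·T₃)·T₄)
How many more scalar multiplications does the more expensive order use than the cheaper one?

3068

Order A = (T₁·((T₂·T₃)·T₄)): (T₂·T₃): 22×27 by 27×2 → 22×2, cost 22·27·2 = 1188; ((T₂·T₃)·T₄): 22×2 by 2×19 → 22×19, cost 22·2·19 = 836; cumulative 2024; (T₁·((T₂·T₃)·T₄)): 19×22 by 22×19 → 19×19, cost 19·22·19 = 7942; cumulative 9966. Total 9966.
Order B = (((T₁·T₂)·T₃)·T₄): (T₁·T₂): 19×22 by 22×27 → 19×27, cost 19·22·27 = 11286; ((T₁·T₂)·T₃): 19×27 by 27×2 → 19×2, cost 19·27·2 = 1026; cumulative 12312; (((T₁·T₂)·T₃)·T₄): 19×2 by 2×19 → 19×19, cost 19·2·19 = 722; cumulative 13034. Total 13034.
Difference: |9966 − 13034| = 3068.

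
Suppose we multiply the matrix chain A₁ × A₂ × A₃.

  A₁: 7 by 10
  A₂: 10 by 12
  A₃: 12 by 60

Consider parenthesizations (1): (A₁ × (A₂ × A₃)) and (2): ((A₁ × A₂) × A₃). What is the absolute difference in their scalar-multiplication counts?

5520

Order (1) = (A₁ × (A₂ × A₃)): (A₂ × A₃): 10×12 by 12×60 → 10×60, cost 10·12·60 = 7200; (A₁ × (A₂ × A₃)): 7×10 by 10×60 → 7×60, cost 7·10·60 = 4200; cumulative 11400. Total 11400.
Order (2) = ((A₁ × A₂) × A₃): (A₁ × A₂): 7×10 by 10×12 → 7×12, cost 7·10·12 = 840; ((A₁ × A₂) × A₃): 7×12 by 12×60 → 7×60, cost 7·12·60 = 5040; cumulative 5880. Total 5880.
Difference: |11400 − 5880| = 5520.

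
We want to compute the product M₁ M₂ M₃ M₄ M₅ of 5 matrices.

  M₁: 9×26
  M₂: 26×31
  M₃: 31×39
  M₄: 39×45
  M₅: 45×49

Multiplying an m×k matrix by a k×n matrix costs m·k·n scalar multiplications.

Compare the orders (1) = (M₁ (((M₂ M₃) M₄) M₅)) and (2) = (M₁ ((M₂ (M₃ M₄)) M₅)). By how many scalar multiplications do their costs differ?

13611

Order (1) = (M₁ (((M₂ M₃) M₄) M₅)): (M₂ M₃): 26×31 by 31×39 → 26×39, cost 26·31·39 = 31434; ((M₂ M₃) M₄): 26×39 by 39×45 → 26×45, cost 26·39·45 = 45630; cumulative 77064; (((M₂ M₃) M₄) M₅): 26×45 by 45×49 → 26×49, cost 26·45·49 = 57330; cumulative 134394; (M₁ (((M₂ M₃) M₄) M₅)): 9×26 by 26×49 → 9×49, cost 9·26·49 = 11466; cumulative 145860. Total 145860.
Order (2) = (M₁ ((M₂ (M₃ M₄)) M₅)): (M₃ M₄): 31×39 by 39×45 → 31×45, cost 31·39·45 = 54405; (M₂ (M₃ M₄)): 26×31 by 31×45 → 26×45, cost 26·31·45 = 36270; cumulative 90675; ((M₂ (M₃ M₄)) M₅): 26×45 by 45×49 → 26×49, cost 26·45·49 = 57330; cumulative 148005; (M₁ ((M₂ (M₃ M₄)) M₅)): 9×26 by 26×49 → 9×49, cost 9·26·49 = 11466; cumulative 159471. Total 159471.
Difference: |145860 − 159471| = 13611.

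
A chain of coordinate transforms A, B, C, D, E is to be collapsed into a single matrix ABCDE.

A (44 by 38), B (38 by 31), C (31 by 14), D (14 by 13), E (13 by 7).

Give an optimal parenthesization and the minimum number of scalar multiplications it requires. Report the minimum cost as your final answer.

24262

Adjacent pairs: AB = 44·38·31 = 51832; BC = 38·31·14 = 16492; CD = 31·14·13 = 5642; DE = 14·13·7 = 1274.
Length 3: A..C: k=1: 0+16492+44·38·14=39900; k=2: 51832+0+44·31·14=70928 → min 39900 | B..D: k=2: 0+5642+38·31·13=20956; k=3: 16492+0+38·14·13=23408 → min 20956 | C..E: k=3: 0+1274+31·14·7=4312; k=4: 5642+0+31·13·7=8463 → min 4312.
Length 4: A..D: k=1: 0+20956+44·38·13=42692; k=2: 51832+5642+44·31·13=75206; k=3: 39900+0+44·14·13=47908 → min 42692 | B..E: k=2: 0+4312+38·31·7=12558; k=3: 16492+1274+38·14·7=21490; k=4: 20956+0+38·13·7=24414 → min 12558.
Length 5: A..E: k=1: 0+12558+44·38·7=24262; k=2: 51832+4312+44·31·7=65692; k=3: 39900+1274+44·14·7=45486; k=4: 42692+0+44·13·7=46696 → min 24262.
Optimal parenthesization: (A(B(C(DE)))) with cost 24262.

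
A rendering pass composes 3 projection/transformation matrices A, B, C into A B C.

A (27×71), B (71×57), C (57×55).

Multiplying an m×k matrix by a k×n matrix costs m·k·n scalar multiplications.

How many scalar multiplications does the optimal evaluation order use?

Order (A (B C)): (B C): 71×57 by 57×55 → 71×55, cost 71·57·55 = 222585; (A (B C)): 27×71 by 71×55 → 27×55, cost 27·71·55 = 105435; cumulative 328020. Total 328020.
Order ((A B) C): (A B): 27×71 by 71×57 → 27×57, cost 27·71·57 = 109269; ((A B) C): 27×57 by 57×55 → 27×55, cost 27·57·55 = 84645; cumulative 193914. Total 193914.
Minimum: 193914.

193914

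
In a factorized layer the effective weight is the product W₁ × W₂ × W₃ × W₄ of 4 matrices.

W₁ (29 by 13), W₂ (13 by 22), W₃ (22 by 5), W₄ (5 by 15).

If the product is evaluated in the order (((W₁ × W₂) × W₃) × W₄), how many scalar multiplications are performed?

13659

(W₁ × W₂): 29×13 by 13×22 → 29×22, cost 29·13·22 = 8294
((W₁ × W₂) × W₃): 29×22 by 22×5 → 29×5, cost 29·22·5 = 3190; cumulative 11484
(((W₁ × W₂) × W₃) × W₄): 29×5 by 5×15 → 29×15, cost 29·5·15 = 2175; cumulative 13659
Total: 13659 scalar multiplications.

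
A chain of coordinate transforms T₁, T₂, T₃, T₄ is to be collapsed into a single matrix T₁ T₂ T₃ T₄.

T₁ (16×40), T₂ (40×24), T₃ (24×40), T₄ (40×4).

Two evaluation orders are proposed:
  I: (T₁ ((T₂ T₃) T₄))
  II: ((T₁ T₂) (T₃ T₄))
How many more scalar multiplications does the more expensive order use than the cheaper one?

Order I = (T₁ ((T₂ T₃) T₄)): (T₂ T₃): 40×24 by 24×40 → 40×40, cost 40·24·40 = 38400; ((T₂ T₃) T₄): 40×40 by 40×4 → 40×4, cost 40·40·4 = 6400; cumulative 44800; (T₁ ((T₂ T₃) T₄)): 16×40 by 40×4 → 16×4, cost 16·40·4 = 2560; cumulative 47360. Total 47360.
Order II = ((T₁ T₂) (T₃ T₄)): (T₁ T₂): 16×40 by 40×24 → 16×24, cost 16·40·24 = 15360; (T₃ T₄): 24×40 by 40×4 → 24×4, cost 24·40·4 = 3840; ((T₁ T₂) (T₃ T₄)): 16×24 by 24×4 → 16×4, cost 16·24·4 = 1536; cumulative 20736. Total 20736.
Difference: |47360 − 20736| = 26624.

26624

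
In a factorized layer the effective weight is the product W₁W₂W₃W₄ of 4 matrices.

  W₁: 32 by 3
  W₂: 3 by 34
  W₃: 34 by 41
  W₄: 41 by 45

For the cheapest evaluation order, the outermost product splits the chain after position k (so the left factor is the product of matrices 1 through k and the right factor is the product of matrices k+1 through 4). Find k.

Adjacent pairs: W₁W₂ = 32·3·34 = 3264; W₂W₃ = 3·34·41 = 4182; W₃W₄ = 34·41·45 = 62730.
Length 3: W₁..W₃: k=1: 0+4182+32·3·41=8118; k=2: 3264+0+32·34·41=47872 → min 8118 | W₂..W₄: k=2: 0+62730+3·34·45=67320; k=3: 4182+0+3·41·45=9717 → min 9717.
Top-level splits: k=1: (W₁..W₁)·(W₂..W₄) → 0+9717+32·3·45 = 14037; k=2: (W₁..W₂)·(W₃..W₄) → 3264+62730+32·34·45 = 114954; k=3: (W₁..W₃)·(W₄..W₄) → 8118+0+32·41·45 = 67158.
Best split is after W₁, i.e. k = 1.

1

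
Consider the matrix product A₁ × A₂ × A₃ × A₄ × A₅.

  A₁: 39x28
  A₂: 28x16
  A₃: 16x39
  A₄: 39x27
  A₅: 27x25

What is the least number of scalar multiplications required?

60720

Adjacent pairs: A₁A₂ = 39·28·16 = 17472; A₂A₃ = 28·16·39 = 17472; A₃A₄ = 16·39·27 = 16848; A₄A₅ = 39·27·25 = 26325.
Length 3: A₁..A₃: k=1: 0+17472+39·28·39=60060; k=2: 17472+0+39·16·39=41808 → min 41808 | A₂..A₄: k=2: 0+16848+28·16·27=28944; k=3: 17472+0+28·39·27=46956 → min 28944 | A₃..A₅: k=3: 0+26325+16·39·25=41925; k=4: 16848+0+16·27·25=27648 → min 27648.
Length 4: A₁..A₄: k=1: 0+28944+39·28·27=58428; k=2: 17472+16848+39·16·27=51168; k=3: 41808+0+39·39·27=82875 → min 51168 | A₂..A₅: k=2: 0+27648+28·16·25=38848; k=3: 17472+26325+28·39·25=71097; k=4: 28944+0+28·27·25=47844 → min 38848.
Length 5: A₁..A₅: k=1: 0+38848+39·28·25=66148; k=2: 17472+27648+39·16·25=60720; k=3: 41808+26325+39·39·25=106158; k=4: 51168+0+39·27·25=77493 → min 60720.
Optimal order: ((A₁ × A₂) × ((A₃ × A₄) × A₅)) with cost 60720.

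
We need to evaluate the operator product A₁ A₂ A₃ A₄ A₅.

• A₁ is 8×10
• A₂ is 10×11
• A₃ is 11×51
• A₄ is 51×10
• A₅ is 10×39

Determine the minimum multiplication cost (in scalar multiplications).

10490

Adjacent pairs: A₁A₂ = 8·10·11 = 880; A₂A₃ = 10·11·51 = 5610; A₃A₄ = 11·51·10 = 5610; A₄A₅ = 51·10·39 = 19890.
Length 3: A₁..A₃: k=1: 0+5610+8·10·51=9690; k=2: 880+0+8·11·51=5368 → min 5368 | A₂..A₄: k=2: 0+5610+10·11·10=6710; k=3: 5610+0+10·51·10=10710 → min 6710 | A₃..A₅: k=3: 0+19890+11·51·39=41769; k=4: 5610+0+11·10·39=9900 → min 9900.
Length 4: A₁..A₄: k=1: 0+6710+8·10·10=7510; k=2: 880+5610+8·11·10=7370; k=3: 5368+0+8·51·10=9448 → min 7370 | A₂..A₅: k=2: 0+9900+10·11·39=14190; k=3: 5610+19890+10·51·39=45390; k=4: 6710+0+10·10·39=10610 → min 10610.
Length 5: A₁..A₅: k=1: 0+10610+8·10·39=13730; k=2: 880+9900+8·11·39=14212; k=3: 5368+19890+8·51·39=41170; k=4: 7370+0+8·10·39=10490 → min 10490.
Optimal order: (((A₁ A₂) (A₃ A₄)) A₅) with cost 10490.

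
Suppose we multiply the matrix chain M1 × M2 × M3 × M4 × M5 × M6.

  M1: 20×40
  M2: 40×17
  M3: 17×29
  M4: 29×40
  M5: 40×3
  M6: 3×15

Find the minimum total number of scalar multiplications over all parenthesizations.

10299

Adjacent pairs: M1M2 = 20·40·17 = 13600; M2M3 = 40·17·29 = 19720; M3M4 = 17·29·40 = 19720; M4M5 = 29·40·3 = 3480; M5M6 = 40·3·15 = 1800.
Length 3: M1..M3: k=1: 0+19720+20·40·29=42920; k=2: 13600+0+20·17·29=23460 → min 23460 | M2..M4: k=2: 0+19720+40·17·40=46920; k=3: 19720+0+40·29·40=66120 → min 46920 | M3..M5: k=3: 0+3480+17·29·3=4959; k=4: 19720+0+17·40·3=21760 → min 4959 | M4..M6: k=4: 0+1800+29·40·15=19200; k=5: 3480+0+29·3·15=4785 → min 4785.
Length 4: M1..M4: k=1: 0+46920+20·40·40=78920; k=2: 13600+19720+20·17·40=46920; k=3: 23460+0+20·29·40=46660 → min 46660 | M2..M5: k=2: 0+4959+40·17·3=6999; k=3: 19720+3480+40·29·3=26680; k=4: 46920+0+40·40·3=51720 → min 6999 | M3..M6: k=3: 0+4785+17·29·15=12180; k=4: 19720+1800+17·40·15=31720; k=5: 4959+0+17·3·15=5724 → min 5724.
Length 5: M1..M5: k=1: 0+6999+20·40·3=9399; k=2: 13600+4959+20·17·3=19579; k=3: 23460+3480+20·29·3=28680; k=4: 46660+0+20·40·3=49060 → min 9399 | M2..M6: k=2: 0+5724+40·17·15=15924; k=3: 19720+4785+40·29·15=41905; k=4: 46920+1800+40·40·15=72720; k=5: 6999+0+40·3·15=8799 → min 8799.
Length 6: M1..M6: k=1: 0+8799+20·40·15=20799; k=2: 13600+5724+20·17·15=24424; k=3: 23460+4785+20·29·15=36945; k=4: 46660+1800+20·40·15=60460; k=5: 9399+0+20·3·15=10299 → min 10299.
Optimal order: ((M1 × (M2 × (M3 × (M4 × M5)))) × M6) with cost 10299.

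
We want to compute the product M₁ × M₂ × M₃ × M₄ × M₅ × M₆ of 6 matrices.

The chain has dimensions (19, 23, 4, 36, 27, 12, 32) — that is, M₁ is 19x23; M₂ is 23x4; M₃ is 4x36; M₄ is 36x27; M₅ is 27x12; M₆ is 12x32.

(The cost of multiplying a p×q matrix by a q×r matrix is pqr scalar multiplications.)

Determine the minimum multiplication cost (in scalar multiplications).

Adjacent pairs: M₁M₂ = 19·23·4 = 1748; M₂M₃ = 23·4·36 = 3312; M₃M₄ = 4·36·27 = 3888; M₄M₅ = 36·27·12 = 11664; M₅M₆ = 27·12·32 = 10368.
Length 3: M₁..M₃: k=1: 0+3312+19·23·36=19044; k=2: 1748+0+19·4·36=4484 → min 4484 | M₂..M₄: k=2: 0+3888+23·4·27=6372; k=3: 3312+0+23·36·27=25668 → min 6372 | M₃..M₅: k=3: 0+11664+4·36·12=13392; k=4: 3888+0+4·27·12=5184 → min 5184 | M₄..M₆: k=4: 0+10368+36·27·32=41472; k=5: 11664+0+36·12·32=25488 → min 25488.
Length 4: M₁..M₄: k=1: 0+6372+19·23·27=18171; k=2: 1748+3888+19·4·27=7688; k=3: 4484+0+19·36·27=22952 → min 7688 | M₂..M₅: k=2: 0+5184+23·4·12=6288; k=3: 3312+11664+23·36·12=24912; k=4: 6372+0+23·27·12=13824 → min 6288 | M₃..M₆: k=3: 0+25488+4·36·32=30096; k=4: 3888+10368+4·27·32=17712; k=5: 5184+0+4·12·32=6720 → min 6720.
Length 5: M₁..M₅: k=1: 0+6288+19·23·12=11532; k=2: 1748+5184+19·4·12=7844; k=3: 4484+11664+19·36·12=24356; k=4: 7688+0+19·27·12=13844 → min 7844 | M₂..M₆: k=2: 0+6720+23·4·32=9664; k=3: 3312+25488+23·36·32=55296; k=4: 6372+10368+23·27·32=36612; k=5: 6288+0+23·12·32=15120 → min 9664.
Length 6: M₁..M₆: k=1: 0+9664+19·23·32=23648; k=2: 1748+6720+19·4·32=10900; k=3: 4484+25488+19·36·32=51860; k=4: 7688+10368+19·27·32=34472; k=5: 7844+0+19·12·32=15140 → min 10900.
Optimal order: ((M₁ × M₂) × (((M₃ × M₄) × M₅) × M₆)) with cost 10900.

10900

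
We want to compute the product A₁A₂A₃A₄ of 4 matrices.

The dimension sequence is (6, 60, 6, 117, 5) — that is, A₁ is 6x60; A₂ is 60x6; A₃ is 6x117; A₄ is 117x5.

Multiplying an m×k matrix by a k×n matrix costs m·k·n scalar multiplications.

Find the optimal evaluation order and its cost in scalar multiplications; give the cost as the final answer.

Adjacent pairs: A₁A₂ = 6·60·6 = 2160; A₂A₃ = 60·6·117 = 42120; A₃A₄ = 6·117·5 = 3510.
Length 3: A₁..A₃: k=1: 0+42120+6·60·117=84240; k=2: 2160+0+6·6·117=6372 → min 6372 | A₂..A₄: k=2: 0+3510+60·6·5=5310; k=3: 42120+0+60·117·5=77220 → min 5310.
Length 4: A₁..A₄: k=1: 0+5310+6·60·5=7110; k=2: 2160+3510+6·6·5=5850; k=3: 6372+0+6·117·5=9882 → min 5850.
Optimal parenthesization: ((A₁A₂)(A₃A₄)) with cost 5850.

5850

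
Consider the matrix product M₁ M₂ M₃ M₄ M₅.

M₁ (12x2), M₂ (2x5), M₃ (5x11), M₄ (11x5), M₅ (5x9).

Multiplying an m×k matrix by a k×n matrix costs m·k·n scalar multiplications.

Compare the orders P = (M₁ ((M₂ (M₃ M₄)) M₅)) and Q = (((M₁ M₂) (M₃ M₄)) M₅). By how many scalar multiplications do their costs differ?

Order P = (M₁ ((M₂ (M₃ M₄)) M₅)): (M₃ M₄): 5×11 by 11×5 → 5×5, cost 5·11·5 = 275; (M₂ (M₃ M₄)): 2×5 by 5×5 → 2×5, cost 2·5·5 = 50; cumulative 325; ((M₂ (M₃ M₄)) M₅): 2×5 by 5×9 → 2×9, cost 2·5·9 = 90; cumulative 415; (M₁ ((M₂ (M₃ M₄)) M₅)): 12×2 by 2×9 → 12×9, cost 12·2·9 = 216; cumulative 631. Total 631.
Order Q = (((M₁ M₂) (M₃ M₄)) M₅): (M₁ M₂): 12×2 by 2×5 → 12×5, cost 12·2·5 = 120; (M₃ M₄): 5×11 by 11×5 → 5×5, cost 5·11·5 = 275; ((M₁ M₂) (M₃ M₄)): 12×5 by 5×5 → 12×5, cost 12·5·5 = 300; cumulative 695; (((M₁ M₂) (M₃ M₄)) M₅): 12×5 by 5×9 → 12×9, cost 12·5·9 = 540; cumulative 1235. Total 1235.
Difference: |631 − 1235| = 604.

604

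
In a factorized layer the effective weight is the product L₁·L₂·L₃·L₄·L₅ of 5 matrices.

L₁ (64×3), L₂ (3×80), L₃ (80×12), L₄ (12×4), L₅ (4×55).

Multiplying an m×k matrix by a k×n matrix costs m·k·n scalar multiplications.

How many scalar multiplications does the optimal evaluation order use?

Adjacent pairs: L₁L₂ = 64·3·80 = 15360; L₂L₃ = 3·80·12 = 2880; L₃L₄ = 80·12·4 = 3840; L₄L₅ = 12·4·55 = 2640.
Length 3: L₁..L₃: k=1: 0+2880+64·3·12=5184; k=2: 15360+0+64·80·12=76800 → min 5184 | L₂..L₄: k=2: 0+3840+3·80·4=4800; k=3: 2880+0+3·12·4=3024 → min 3024 | L₃..L₅: k=3: 0+2640+80·12·55=55440; k=4: 3840+0+80·4·55=21440 → min 21440.
Length 4: L₁..L₄: k=1: 0+3024+64·3·4=3792; k=2: 15360+3840+64·80·4=39680; k=3: 5184+0+64·12·4=8256 → min 3792 | L₂..L₅: k=2: 0+21440+3·80·55=34640; k=3: 2880+2640+3·12·55=7500; k=4: 3024+0+3·4·55=3684 → min 3684.
Length 5: L₁..L₅: k=1: 0+3684+64·3·55=14244; k=2: 15360+21440+64·80·55=318400; k=3: 5184+2640+64·12·55=50064; k=4: 3792+0+64·4·55=17872 → min 14244.
Optimal order: (L₁·(((L₂·L₃)·L₄)·L₅)) with cost 14244.

14244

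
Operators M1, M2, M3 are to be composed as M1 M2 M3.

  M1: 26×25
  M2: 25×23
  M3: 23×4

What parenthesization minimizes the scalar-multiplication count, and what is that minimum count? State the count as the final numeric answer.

4900

(M1 (M2 M3)): cost 4900.
((M1 M2) M3): cost 17342.
Optimal: (M1 (M2 M3)) with cost 4900.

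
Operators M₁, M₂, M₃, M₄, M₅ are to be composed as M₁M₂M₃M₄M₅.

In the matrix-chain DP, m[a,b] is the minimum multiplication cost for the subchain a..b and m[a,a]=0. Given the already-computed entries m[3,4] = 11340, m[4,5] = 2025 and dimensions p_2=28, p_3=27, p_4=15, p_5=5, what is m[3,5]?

m[3,5] = min over k∈[3,4] of m[3,k]+m[k+1,5]+p_{2}·p_k·p_{5}.
k=3: 0 + 2025 + 28·27·5 = 5805; k=4: 11340 + 0 + 28·15·5 = 13440.
Minimum: 5805 at k=3.

5805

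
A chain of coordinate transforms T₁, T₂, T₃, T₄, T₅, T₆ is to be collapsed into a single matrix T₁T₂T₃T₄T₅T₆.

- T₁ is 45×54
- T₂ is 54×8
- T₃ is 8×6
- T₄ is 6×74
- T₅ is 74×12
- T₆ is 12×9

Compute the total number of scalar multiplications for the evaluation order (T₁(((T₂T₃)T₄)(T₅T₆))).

(T₂T₃): 54×8 by 8×6 → 54×6, cost 54·8·6 = 2592
((T₂T₃)T₄): 54×6 by 6×74 → 54×74, cost 54·6·74 = 23976; cumulative 26568
(T₅T₆): 74×12 by 12×9 → 74×9, cost 74·12·9 = 7992
(((T₂T₃)T₄)(T₅T₆)): 54×74 by 74×9 → 54×9, cost 54·74·9 = 35964; cumulative 70524
(T₁(((T₂T₃)T₄)(T₅T₆))): 45×54 by 54×9 → 45×9, cost 45·54·9 = 21870; cumulative 92394
Total: 92394 scalar multiplications.

92394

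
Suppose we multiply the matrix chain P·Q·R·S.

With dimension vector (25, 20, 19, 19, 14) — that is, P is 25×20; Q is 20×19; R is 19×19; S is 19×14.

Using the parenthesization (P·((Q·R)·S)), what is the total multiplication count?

(Q·R): 20×19 by 19×19 → 20×19, cost 20·19·19 = 7220
((Q·R)·S): 20×19 by 19×14 → 20×14, cost 20·19·14 = 5320; cumulative 12540
(P·((Q·R)·S)): 25×20 by 20×14 → 25×14, cost 25·20·14 = 7000; cumulative 19540
Total: 19540 scalar multiplications.

19540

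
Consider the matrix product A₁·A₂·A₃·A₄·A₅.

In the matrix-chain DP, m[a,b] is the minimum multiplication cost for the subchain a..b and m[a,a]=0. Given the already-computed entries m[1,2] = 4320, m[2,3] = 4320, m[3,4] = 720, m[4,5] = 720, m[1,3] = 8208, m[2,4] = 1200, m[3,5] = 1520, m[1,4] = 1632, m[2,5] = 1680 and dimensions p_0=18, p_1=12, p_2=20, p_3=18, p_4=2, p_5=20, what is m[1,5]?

m[1,5] = min over k∈[1,4] of m[1,k]+m[k+1,5]+p_{0}·p_k·p_{5}.
k=1: 0 + 1680 + 18·12·20 = 6000; k=2: 4320 + 1520 + 18·20·20 = 13040; k=3: 8208 + 720 + 18·18·20 = 15408; k=4: 1632 + 0 + 18·2·20 = 2352.
Minimum: 2352 at k=4.

2352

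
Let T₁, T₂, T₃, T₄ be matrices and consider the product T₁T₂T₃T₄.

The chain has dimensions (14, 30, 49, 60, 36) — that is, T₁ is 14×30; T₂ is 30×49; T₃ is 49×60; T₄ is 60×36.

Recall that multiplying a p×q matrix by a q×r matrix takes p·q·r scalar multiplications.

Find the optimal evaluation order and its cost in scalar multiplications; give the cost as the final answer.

91980

Adjacent pairs: T₁T₂ = 14·30·49 = 20580; T₂T₃ = 30·49·60 = 88200; T₃T₄ = 49·60·36 = 105840.
Length 3: T₁..T₃: k=1: 0+88200+14·30·60=113400; k=2: 20580+0+14·49·60=61740 → min 61740 | T₂..T₄: k=2: 0+105840+30·49·36=158760; k=3: 88200+0+30·60·36=153000 → min 153000.
Length 4: T₁..T₄: k=1: 0+153000+14·30·36=168120; k=2: 20580+105840+14·49·36=151116; k=3: 61740+0+14·60·36=91980 → min 91980.
Optimal parenthesization: (((T₁T₂)T₃)T₄) with cost 91980.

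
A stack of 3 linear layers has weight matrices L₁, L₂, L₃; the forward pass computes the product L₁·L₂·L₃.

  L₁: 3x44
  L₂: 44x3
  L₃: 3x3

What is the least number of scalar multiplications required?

Order (L₁·(L₂·L₃)): (L₂·L₃): 44×3 by 3×3 → 44×3, cost 44·3·3 = 396; (L₁·(L₂·L₃)): 3×44 by 44×3 → 3×3, cost 3·44·3 = 396; cumulative 792. Total 792.
Order ((L₁·L₂)·L₃): (L₁·L₂): 3×44 by 44×3 → 3×3, cost 3·44·3 = 396; ((L₁·L₂)·L₃): 3×3 by 3×3 → 3×3, cost 3·3·3 = 27; cumulative 423. Total 423.
Minimum: 423.

423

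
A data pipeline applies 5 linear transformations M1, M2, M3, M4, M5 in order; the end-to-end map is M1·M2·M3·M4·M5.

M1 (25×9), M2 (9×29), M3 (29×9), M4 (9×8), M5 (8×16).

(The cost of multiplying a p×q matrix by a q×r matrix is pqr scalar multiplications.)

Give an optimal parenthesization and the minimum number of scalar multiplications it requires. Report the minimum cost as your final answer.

Adjacent pairs: M1M2 = 25·9·29 = 6525; M2M3 = 9·29·9 = 2349; M3M4 = 29·9·8 = 2088; M4M5 = 9·8·16 = 1152.
Length 3: M1..M3: k=1: 0+2349+25·9·9=4374; k=2: 6525+0+25·29·9=13050 → min 4374 | M2..M4: k=2: 0+2088+9·29·8=4176; k=3: 2349+0+9·9·8=2997 → min 2997 | M3..M5: k=3: 0+1152+29·9·16=5328; k=4: 2088+0+29·8·16=5800 → min 5328.
Length 4: M1..M4: k=1: 0+2997+25·9·8=4797; k=2: 6525+2088+25·29·8=14413; k=3: 4374+0+25·9·8=6174 → min 4797 | M2..M5: k=2: 0+5328+9·29·16=9504; k=3: 2349+1152+9·9·16=4797; k=4: 2997+0+9·8·16=4149 → min 4149.
Length 5: M1..M5: k=1: 0+4149+25·9·16=7749; k=2: 6525+5328+25·29·16=23453; k=3: 4374+1152+25·9·16=9126; k=4: 4797+0+25·8·16=7997 → min 7749.
Optimal parenthesization: (M1·(((M2·M3)·M4)·M5)) with cost 7749.

7749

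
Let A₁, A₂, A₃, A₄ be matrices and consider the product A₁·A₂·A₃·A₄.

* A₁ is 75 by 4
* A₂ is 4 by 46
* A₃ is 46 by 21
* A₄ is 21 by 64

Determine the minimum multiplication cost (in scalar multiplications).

28440

Adjacent pairs: A₁A₂ = 75·4·46 = 13800; A₂A₃ = 4·46·21 = 3864; A₃A₄ = 46·21·64 = 61824.
Length 3: A₁..A₃: k=1: 0+3864+75·4·21=10164; k=2: 13800+0+75·46·21=86250 → min 10164 | A₂..A₄: k=2: 0+61824+4·46·64=73600; k=3: 3864+0+4·21·64=9240 → min 9240.
Length 4: A₁..A₄: k=1: 0+9240+75·4·64=28440; k=2: 13800+61824+75·46·64=296424; k=3: 10164+0+75·21·64=110964 → min 28440.
Optimal order: (A₁·((A₂·A₃)·A₄)) with cost 28440.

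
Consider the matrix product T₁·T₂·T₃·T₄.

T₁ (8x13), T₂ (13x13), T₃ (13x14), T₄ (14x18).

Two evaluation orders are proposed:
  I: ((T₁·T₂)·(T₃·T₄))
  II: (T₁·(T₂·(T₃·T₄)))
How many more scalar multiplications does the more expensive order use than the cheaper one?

Order I = ((T₁·T₂)·(T₃·T₄)): (T₁·T₂): 8×13 by 13×13 → 8×13, cost 8·13·13 = 1352; (T₃·T₄): 13×14 by 14×18 → 13×18, cost 13·14·18 = 3276; ((T₁·T₂)·(T₃·T₄)): 8×13 by 13×18 → 8×18, cost 8·13·18 = 1872; cumulative 6500. Total 6500.
Order II = (T₁·(T₂·(T₃·T₄))): (T₃·T₄): 13×14 by 14×18 → 13×18, cost 13·14·18 = 3276; (T₂·(T₃·T₄)): 13×13 by 13×18 → 13×18, cost 13·13·18 = 3042; cumulative 6318; (T₁·(T₂·(T₃·T₄))): 8×13 by 13×18 → 8×18, cost 8·13·18 = 1872; cumulative 8190. Total 8190.
Difference: |6500 − 8190| = 1690.

1690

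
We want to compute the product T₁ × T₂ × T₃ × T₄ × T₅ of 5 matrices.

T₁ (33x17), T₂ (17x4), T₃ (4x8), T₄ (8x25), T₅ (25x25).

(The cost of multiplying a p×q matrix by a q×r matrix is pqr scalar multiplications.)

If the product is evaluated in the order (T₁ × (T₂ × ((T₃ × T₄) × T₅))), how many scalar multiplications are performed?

19025

(T₃ × T₄): 4×8 by 8×25 → 4×25, cost 4·8·25 = 800
((T₃ × T₄) × T₅): 4×25 by 25×25 → 4×25, cost 4·25·25 = 2500; cumulative 3300
(T₂ × ((T₃ × T₄) × T₅)): 17×4 by 4×25 → 17×25, cost 17·4·25 = 1700; cumulative 5000
(T₁ × (T₂ × ((T₃ × T₄) × T₅))): 33×17 by 17×25 → 33×25, cost 33·17·25 = 14025; cumulative 19025
Total: 19025 scalar multiplications.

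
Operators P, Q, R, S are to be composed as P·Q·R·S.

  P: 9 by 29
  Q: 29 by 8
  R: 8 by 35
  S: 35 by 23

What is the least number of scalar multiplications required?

10184

Adjacent pairs: PQ = 9·29·8 = 2088; QR = 29·8·35 = 8120; RS = 8·35·23 = 6440.
Length 3: P..R: k=1: 0+8120+9·29·35=17255; k=2: 2088+0+9·8·35=4608 → min 4608 | Q..S: k=2: 0+6440+29·8·23=11776; k=3: 8120+0+29·35·23=31465 → min 11776.
Length 4: P..S: k=1: 0+11776+9·29·23=17779; k=2: 2088+6440+9·8·23=10184; k=3: 4608+0+9·35·23=11853 → min 10184.
Optimal order: ((P·Q)·(R·S)) with cost 10184.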